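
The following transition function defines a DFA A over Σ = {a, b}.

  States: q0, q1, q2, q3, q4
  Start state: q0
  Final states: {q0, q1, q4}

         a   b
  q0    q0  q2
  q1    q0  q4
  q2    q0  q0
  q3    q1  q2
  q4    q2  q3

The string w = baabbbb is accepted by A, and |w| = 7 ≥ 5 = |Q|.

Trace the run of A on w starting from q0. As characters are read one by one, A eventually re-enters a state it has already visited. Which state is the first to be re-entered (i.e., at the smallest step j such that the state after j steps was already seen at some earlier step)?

Run of A on w = b a a b b b b:
  step 0: q0  (start)
  step 1: q2  (read b: q0→q2)
  step 2: q0  (read a: q2→q0)   ← first repeat (q0 seen earlier)
  step 3: q0  (read a: q0→q0)
  step 4: q2  (read b: q0→q2)
  step 5: q0  (read b: q2→q0)
  step 6: q2  (read b: q0→q2)
  step 7: q0  (read b: q2→q0)

The earliest repeat is at step j = 2: A is in q0, which it already visited at step i = 0.

q0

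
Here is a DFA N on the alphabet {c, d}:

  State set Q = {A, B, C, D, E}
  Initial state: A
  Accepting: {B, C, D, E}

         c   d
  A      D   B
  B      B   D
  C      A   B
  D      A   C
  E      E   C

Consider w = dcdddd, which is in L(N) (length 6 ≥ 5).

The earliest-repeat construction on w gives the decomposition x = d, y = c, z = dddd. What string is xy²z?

dccdddd

xy^2z = d·c·c·dddd = dccdddd.
Reading y = c takes N from B back to B, so after x·y·y the machine is still in B, and z then leads to the accepting state D. Hence dccdddd ∈ L(N).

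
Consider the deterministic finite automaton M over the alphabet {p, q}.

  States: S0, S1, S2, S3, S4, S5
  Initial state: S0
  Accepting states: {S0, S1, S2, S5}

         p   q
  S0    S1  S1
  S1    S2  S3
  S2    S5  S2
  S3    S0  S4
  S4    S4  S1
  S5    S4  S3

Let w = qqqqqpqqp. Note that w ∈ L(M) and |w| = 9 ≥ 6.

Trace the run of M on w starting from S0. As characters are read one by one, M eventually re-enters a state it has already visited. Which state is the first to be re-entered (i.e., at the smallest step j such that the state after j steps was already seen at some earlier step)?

State sequence: S0 -q-> S1 -q-> S3 -q-> S4 -q-> S1 -q-> S3 -p-> S0 -q-> S1 -q-> S3 -p-> S0
First repeat at step 4: S1 was already visited.

The earliest repeat is at step j = 4: M is in S1, which it already visited at step i = 1.
Pumping length from the standard proof: p = 6 (the number of states). The repeated state found above gives |xy| = j ≤ 6 and |y| = j − i ≥ 1.

S1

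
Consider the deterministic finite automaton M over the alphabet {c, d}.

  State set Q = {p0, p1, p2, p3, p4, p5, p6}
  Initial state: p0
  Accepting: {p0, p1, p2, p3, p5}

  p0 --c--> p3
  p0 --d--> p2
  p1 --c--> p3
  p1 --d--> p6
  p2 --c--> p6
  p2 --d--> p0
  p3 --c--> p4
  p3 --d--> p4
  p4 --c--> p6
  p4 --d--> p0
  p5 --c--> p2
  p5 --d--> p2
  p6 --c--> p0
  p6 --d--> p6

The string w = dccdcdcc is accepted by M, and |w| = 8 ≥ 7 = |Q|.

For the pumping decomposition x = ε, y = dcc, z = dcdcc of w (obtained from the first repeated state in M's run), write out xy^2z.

xy^2z = ε·dcc·dcc·dcdcc = dccdccdcdcc.
Reading y = dcc takes M from p0 back to p0, so after x·y·y the machine is still in p0, and z then leads to the accepting state p3. Hence dccdccdcdcc ∈ L(M).

dccdccdcdcc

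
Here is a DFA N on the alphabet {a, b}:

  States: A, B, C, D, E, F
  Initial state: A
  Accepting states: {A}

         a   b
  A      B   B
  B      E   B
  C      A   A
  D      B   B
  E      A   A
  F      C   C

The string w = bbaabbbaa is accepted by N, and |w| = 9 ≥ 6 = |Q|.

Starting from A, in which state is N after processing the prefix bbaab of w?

Run of N on the first 5 characters of w = b b a a b:
  step 0: A  (start)
  step 1: B  (read b: A→B)
  step 2: B  (read b: B→B)
  step 3: E  (read a: B→E)
  step 4: A  (read a: E→A)
  step 5: B  (read b: A→B)

After reading 5 characters, N is in state B.
(This kind of state-tracing is the core of the pumping-lemma construction: with 6 states, pigeonhole forces a repeat within the first 6 steps.)

B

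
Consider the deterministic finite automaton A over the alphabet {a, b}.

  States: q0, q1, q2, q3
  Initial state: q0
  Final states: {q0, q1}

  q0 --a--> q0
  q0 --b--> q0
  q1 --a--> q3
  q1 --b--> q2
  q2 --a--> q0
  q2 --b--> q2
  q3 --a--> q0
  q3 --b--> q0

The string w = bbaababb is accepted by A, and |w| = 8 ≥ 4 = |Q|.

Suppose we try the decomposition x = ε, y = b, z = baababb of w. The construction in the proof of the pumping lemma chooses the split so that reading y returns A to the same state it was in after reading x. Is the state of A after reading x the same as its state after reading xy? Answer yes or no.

yes

Run of A on the first 1 characters of w = b:
  step 0: q0  (start)
  step 1: q0  (read b: q0→q0)

After x (step 0): q0. After xy (step 1): q0.
They match, so y = b drives A around a cycle from q0 back to itself; pumping y any number of times keeps A in q0 before reading z, and xyⁱz ∈ L(A) for every i ≥ 0.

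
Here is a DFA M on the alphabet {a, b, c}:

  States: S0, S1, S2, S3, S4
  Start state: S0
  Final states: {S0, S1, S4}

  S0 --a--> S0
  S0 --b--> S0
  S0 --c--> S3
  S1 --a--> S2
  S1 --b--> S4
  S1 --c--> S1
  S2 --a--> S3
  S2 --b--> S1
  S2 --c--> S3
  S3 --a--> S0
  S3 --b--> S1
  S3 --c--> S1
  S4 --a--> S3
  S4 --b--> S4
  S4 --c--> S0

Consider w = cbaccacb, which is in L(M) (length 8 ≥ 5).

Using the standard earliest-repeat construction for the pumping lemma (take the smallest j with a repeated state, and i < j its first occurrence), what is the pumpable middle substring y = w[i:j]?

Run of M on w = c b a c c a c b:
  step 0: S0  (start)
  step 1: S3  (read c: S0→S3)
  step 2: S1  (read b: S3→S1)
  step 3: S2  (read a: S1→S2)
  step 4: S3  (read c: S2→S3)   ← first repeat (S3 seen earlier)
  step 5: S1  (read c: S3→S1)
  step 6: S2  (read a: S1→S2)
  step 7: S3  (read c: S2→S3)
  step 8: S1  (read b: S3→S1)

So i = 1, j = 4, giving x = w[0:1] = c, y = w[1:4] = bac, z = w[4:8] = cacb.
Check: |xy| = 4 ≤ 5 and |y| = 3 ≥ 1. Reading y takes M from S3 back to S3, so every xyⁱz is accepted.
Since M has 5 states, any run of length ≥ 5 visits 5+1 states, so by pigeonhole some state repeats within the first 5 steps — that repeat gives the pumpable loop.

bac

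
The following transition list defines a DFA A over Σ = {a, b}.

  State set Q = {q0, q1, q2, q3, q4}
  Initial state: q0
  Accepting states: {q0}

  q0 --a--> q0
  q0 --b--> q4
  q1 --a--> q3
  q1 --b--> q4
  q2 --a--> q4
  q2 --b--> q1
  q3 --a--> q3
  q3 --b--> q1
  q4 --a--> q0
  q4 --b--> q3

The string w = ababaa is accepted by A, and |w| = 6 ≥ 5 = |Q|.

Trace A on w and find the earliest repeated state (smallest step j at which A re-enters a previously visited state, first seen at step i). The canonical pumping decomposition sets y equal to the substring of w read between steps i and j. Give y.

a

State sequence: q0 -a-> q0 -b-> q4 -a-> q0 -b-> q4 -a-> q0 -a-> q0
First repeat at step 1: q0 was already visited.

So i = 0, j = 1, giving x = w[0:0] = ε, y = w[0:1] = a, z = w[1:6] = babaa.
Check: |xy| = 1 ≤ 5 and |y| = 1 ≥ 1. Reading y takes A from q0 back to q0, so every xyⁱz is accepted.
Pumping length from the standard proof: p = 5 (the number of states). The repeated state found above gives |xy| = j ≤ 5 and |y| = j − i ≥ 1.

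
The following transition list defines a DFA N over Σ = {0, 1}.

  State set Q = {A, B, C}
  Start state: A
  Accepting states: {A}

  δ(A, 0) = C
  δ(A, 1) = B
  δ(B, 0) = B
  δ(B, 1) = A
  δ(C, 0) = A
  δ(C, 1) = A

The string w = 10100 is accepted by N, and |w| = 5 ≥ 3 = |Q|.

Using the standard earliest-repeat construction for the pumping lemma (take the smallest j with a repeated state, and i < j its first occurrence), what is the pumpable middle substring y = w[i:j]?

0

Run of N on w = 1 0 1 0 0:
  step 0: A  (start)
  step 1: B  (read 1: A→B)
  step 2: B  (read 0: B→B)   ← first repeat (B seen earlier)
  step 3: A  (read 1: B→A)
  step 4: C  (read 0: A→C)
  step 5: A  (read 0: C→A)

So i = 1, j = 2, giving x = w[0:1] = 1, y = w[1:2] = 0, z = w[2:5] = 100.
Check: |xy| = 2 ≤ 3 and |y| = 1 ≥ 1. Reading y takes N from B back to B, so every xyⁱz is accepted.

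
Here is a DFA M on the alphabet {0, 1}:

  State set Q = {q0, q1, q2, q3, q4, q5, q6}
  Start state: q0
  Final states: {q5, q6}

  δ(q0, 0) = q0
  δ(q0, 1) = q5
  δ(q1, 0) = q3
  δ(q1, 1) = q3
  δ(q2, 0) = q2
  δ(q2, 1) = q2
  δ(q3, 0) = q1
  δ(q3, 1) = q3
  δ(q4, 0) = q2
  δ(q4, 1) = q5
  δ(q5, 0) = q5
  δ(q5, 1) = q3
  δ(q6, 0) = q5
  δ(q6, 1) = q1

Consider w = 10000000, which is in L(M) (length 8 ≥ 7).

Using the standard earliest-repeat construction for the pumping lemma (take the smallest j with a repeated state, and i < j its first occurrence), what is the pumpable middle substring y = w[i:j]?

0

State sequence: q0 -1-> q5 -0-> q5 -0-> q5 -0-> q5 -0-> q5 -0-> q5 -0-> q5 -0-> q5
First repeat at step 2: q5 was already visited.

So i = 1, j = 2, giving x = w[0:1] = 1, y = w[1:2] = 0, z = w[2:8] = 000000.
Check: |xy| = 2 ≤ 7 and |y| = 1 ≥ 1. Reading y takes M from q5 back to q5, so every xyⁱz is accepted.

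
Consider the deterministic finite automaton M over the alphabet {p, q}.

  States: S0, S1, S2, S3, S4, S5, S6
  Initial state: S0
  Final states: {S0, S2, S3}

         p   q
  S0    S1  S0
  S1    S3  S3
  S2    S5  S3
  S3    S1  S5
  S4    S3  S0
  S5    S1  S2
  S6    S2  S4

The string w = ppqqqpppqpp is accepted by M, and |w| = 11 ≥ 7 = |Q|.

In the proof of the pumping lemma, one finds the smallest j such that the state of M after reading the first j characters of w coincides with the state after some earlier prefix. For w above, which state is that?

S3

Run of M on w = p p q q q p p p q p p:
  step 0: S0  (start)
  step 1: S1  (read p: S0→S1)
  step 2: S3  (read p: S1→S3)
  step 3: S5  (read q: S3→S5)
  step 4: S2  (read q: S5→S2)
  step 5: S3  (read q: S2→S3)   ← first repeat (S3 seen earlier)
  step 6: S1  (read p: S3→S1)
  step 7: S3  (read p: S1→S3)
  step 8: S1  (read p: S3→S1)
  step 9: S3  (read q: S1→S3)
  step 10: S1  (read p: S3→S1)
  step 11: S3  (read p: S1→S3)

The earliest repeat is at step j = 5: M is in S3, which it already visited at step i = 2.
Pumping length from the standard proof: p = 7 (the number of states). The repeated state found above gives |xy| = j ≤ 7 and |y| = j − i ≥ 1.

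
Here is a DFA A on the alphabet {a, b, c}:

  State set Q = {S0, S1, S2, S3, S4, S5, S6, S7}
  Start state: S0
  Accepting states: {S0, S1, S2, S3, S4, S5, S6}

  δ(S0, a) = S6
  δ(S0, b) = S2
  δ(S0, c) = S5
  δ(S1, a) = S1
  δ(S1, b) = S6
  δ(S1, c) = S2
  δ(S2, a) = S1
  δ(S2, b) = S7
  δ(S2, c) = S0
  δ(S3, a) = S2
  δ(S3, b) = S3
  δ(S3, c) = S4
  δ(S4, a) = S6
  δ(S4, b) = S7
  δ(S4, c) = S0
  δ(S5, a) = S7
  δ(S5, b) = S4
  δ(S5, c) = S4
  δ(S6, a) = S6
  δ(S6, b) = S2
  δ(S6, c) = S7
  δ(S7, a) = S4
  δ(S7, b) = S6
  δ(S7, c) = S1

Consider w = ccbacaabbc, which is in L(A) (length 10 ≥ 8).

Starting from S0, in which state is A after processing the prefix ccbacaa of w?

Run of A on the first 7 characters of w = c c b a c a a:
  step 0: S0  (start)
  step 1: S5  (read c: S0→S5)
  step 2: S4  (read c: S5→S4)
  step 3: S7  (read b: S4→S7)
  step 4: S4  (read a: S7→S4)
  step 5: S0  (read c: S4→S0)
  step 6: S6  (read a: S0→S6)
  step 7: S6  (read a: S6→S6)

After reading 7 characters, A is in state S6.

S6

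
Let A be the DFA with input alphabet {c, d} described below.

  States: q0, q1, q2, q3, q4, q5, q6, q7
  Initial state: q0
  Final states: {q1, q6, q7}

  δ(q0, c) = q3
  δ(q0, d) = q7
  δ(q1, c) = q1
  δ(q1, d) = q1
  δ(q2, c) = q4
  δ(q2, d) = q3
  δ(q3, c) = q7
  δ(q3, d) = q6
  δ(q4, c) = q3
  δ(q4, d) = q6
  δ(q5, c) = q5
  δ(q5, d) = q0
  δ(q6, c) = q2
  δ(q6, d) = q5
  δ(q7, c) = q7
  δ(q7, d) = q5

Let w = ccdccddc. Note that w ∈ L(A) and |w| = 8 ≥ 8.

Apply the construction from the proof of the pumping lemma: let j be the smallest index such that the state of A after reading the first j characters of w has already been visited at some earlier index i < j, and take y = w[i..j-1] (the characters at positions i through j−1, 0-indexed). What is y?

Run of A on w = c c d c c d d c:
  step 0: q0  (start)
  step 1: q3  (read c: q0→q3)
  step 2: q7  (read c: q3→q7)
  step 3: q5  (read d: q7→q5)
  step 4: q5  (read c: q5→q5)   ← first repeat (q5 seen earlier)
  step 5: q5  (read c: q5→q5)
  step 6: q0  (read d: q5→q0)
  step 7: q7  (read d: q0→q7)
  step 8: q7  (read c: q7→q7)

So i = 3, j = 4, giving x = w[0:3] = ccd, y = w[3:4] = c, z = w[4:8] = cddc.
Check: |xy| = 4 ≤ 8 and |y| = 1 ≥ 1. Reading y takes A from q5 back to q5, so every xyⁱz is accepted.
With |Q| = 8, pigeonhole forces a state repeat no later than step 8; the substring read between the first and second visits to that state can be pumped.

c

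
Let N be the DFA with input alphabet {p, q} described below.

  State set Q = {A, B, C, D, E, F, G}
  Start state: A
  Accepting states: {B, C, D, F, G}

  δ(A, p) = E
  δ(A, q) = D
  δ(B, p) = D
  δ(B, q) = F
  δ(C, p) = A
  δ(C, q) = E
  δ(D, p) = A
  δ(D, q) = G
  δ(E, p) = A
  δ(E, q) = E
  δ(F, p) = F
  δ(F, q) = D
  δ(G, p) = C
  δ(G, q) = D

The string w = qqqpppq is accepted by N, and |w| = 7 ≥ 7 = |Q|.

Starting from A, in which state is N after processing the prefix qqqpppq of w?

State sequence: A -q-> D -q-> G -q-> D -p-> A -p-> E -p-> A -q-> D

After reading 7 characters, N is in state D.
(This kind of state-tracing is the core of the pumping-lemma construction: with 7 states, pigeonhole forces a repeat within the first 7 steps.)

D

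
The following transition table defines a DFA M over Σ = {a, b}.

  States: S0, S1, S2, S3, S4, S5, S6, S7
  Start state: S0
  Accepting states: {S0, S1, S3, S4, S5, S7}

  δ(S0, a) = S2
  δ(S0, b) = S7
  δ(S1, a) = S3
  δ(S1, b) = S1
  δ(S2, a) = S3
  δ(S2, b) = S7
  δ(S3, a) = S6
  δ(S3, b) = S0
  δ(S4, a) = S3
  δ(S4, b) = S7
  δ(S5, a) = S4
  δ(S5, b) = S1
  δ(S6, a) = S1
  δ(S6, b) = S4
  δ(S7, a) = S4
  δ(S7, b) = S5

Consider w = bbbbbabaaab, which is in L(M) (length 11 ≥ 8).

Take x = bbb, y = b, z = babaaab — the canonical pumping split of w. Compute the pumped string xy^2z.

bbbbbbabaaab

xy^2z = bbb·b·b·babaaab = bbbbbbabaaab.
Reading y = b takes M from S1 back to S1, so after x·y·y the machine is still in S1, and z then leads to the accepting state S4. Hence bbbbbbabaaab ∈ L(M).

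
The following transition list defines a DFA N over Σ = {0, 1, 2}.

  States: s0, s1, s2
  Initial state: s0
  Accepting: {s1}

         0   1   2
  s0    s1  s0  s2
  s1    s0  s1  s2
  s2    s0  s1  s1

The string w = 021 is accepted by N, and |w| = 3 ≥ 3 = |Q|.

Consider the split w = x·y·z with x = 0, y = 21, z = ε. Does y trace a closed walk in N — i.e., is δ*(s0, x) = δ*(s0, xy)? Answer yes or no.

Run of N on the first 3 characters of w = 0 2 1:
  step 0: s0  (start)
  step 1: s1  (read 0: s0→s1)
  step 2: s2  (read 2: s1→s2)
  step 3: s1  (read 1: s2→s1)

After x (step 1): s1. After xy (step 3): s1.
They match, so y = 21 drives N around a cycle from s1 back to itself; pumping y any number of times keeps N in s1 before reading z, and xyⁱz ∈ L(N) for every i ≥ 0.

yes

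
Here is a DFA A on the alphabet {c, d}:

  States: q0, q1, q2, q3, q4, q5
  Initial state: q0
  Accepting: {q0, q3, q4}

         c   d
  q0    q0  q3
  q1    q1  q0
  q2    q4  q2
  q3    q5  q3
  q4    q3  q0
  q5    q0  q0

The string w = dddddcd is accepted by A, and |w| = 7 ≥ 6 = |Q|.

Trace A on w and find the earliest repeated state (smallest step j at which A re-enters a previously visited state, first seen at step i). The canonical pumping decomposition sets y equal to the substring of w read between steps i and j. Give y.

d

State sequence: q0 -d-> q3 -d-> q3 -d-> q3 -d-> q3 -d-> q3 -c-> q5 -d-> q0
First repeat at step 2: q3 was already visited.

So i = 1, j = 2, giving x = w[0:1] = d, y = w[1:2] = d, z = w[2:7] = dddcd.
Check: |xy| = 2 ≤ 6 and |y| = 1 ≥ 1. Reading y takes A from q3 back to q3, so every xyⁱz is accepted.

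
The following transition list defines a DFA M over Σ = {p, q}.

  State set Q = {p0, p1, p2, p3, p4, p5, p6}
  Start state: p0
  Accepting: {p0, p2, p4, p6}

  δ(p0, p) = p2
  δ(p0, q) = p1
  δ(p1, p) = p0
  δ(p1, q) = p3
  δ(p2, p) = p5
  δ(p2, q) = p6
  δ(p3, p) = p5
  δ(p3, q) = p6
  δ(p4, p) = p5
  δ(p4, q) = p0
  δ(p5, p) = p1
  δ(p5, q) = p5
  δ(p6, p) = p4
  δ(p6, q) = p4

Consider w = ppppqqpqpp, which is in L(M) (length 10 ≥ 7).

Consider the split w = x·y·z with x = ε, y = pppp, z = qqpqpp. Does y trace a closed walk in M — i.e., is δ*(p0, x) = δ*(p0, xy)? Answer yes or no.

yes

State sequence: p0 -p-> p2 -p-> p5 -p-> p1 -p-> p0

After x (step 0): p0. After xy (step 4): p0.
They match, so y = pppp drives M around a cycle from p0 back to itself; pumping y any number of times keeps M in p0 before reading z, and xyⁱz ∈ L(M) for every i ≥ 0.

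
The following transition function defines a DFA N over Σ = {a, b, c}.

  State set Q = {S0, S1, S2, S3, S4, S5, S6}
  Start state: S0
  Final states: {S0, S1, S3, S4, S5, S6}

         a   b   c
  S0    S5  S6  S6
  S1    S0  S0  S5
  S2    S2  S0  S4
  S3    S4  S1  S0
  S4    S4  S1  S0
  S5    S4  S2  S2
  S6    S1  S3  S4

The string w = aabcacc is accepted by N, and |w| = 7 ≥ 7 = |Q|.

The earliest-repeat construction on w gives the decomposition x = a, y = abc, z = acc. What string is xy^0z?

xy⁰z = xz = a·acc = aacc.
Reading y = abc takes N from S5 back to S5, so after x the machine is still in S5, and z then leads to the accepting state S6. Hence aacc ∈ L(N).

aacc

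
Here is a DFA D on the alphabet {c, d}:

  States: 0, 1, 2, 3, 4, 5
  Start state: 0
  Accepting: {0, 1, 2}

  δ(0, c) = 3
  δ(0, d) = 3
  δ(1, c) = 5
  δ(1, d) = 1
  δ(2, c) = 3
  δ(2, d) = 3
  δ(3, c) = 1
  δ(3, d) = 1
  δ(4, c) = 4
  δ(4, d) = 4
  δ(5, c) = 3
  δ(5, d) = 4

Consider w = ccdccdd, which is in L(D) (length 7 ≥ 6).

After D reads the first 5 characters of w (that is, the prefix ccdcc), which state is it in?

3

Run of D on the first 5 characters of w = c c d c c:
  step 0: 0  (start)
  step 1: 3  (read c: 0→3)
  step 2: 1  (read c: 3→1)
  step 3: 1  (read d: 1→1)
  step 4: 5  (read c: 1→5)
  step 5: 3  (read c: 5→3)

After reading 5 characters, D is in state 3.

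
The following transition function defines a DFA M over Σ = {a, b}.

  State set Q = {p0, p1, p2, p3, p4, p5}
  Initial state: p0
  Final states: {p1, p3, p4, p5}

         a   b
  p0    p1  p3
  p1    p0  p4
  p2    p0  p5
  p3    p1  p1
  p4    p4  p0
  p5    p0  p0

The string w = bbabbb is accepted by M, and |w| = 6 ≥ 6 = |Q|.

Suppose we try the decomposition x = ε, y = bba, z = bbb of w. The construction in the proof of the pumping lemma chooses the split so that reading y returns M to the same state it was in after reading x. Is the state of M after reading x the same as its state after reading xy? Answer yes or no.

State sequence: p0 -b-> p3 -b-> p1 -a-> p0

After x (step 0): p0. After xy (step 3): p0.
They match, so y = bba drives M around a cycle from p0 back to itself; pumping y any number of times keeps M in p0 before reading z, and xyⁱz ∈ L(M) for every i ≥ 0.

yes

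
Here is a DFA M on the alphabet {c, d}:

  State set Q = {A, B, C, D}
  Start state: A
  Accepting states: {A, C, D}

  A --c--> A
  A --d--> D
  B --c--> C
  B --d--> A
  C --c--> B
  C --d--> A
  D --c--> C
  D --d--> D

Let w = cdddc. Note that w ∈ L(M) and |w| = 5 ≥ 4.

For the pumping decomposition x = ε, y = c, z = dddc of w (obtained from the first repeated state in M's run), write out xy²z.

ccdddc

xy^2z = ε·c·c·dddc = ccdddc.
Reading y = c takes M from A back to A, so after x·y·y the machine is still in A, and z then leads to the accepting state C. Hence ccdddc ∈ L(M).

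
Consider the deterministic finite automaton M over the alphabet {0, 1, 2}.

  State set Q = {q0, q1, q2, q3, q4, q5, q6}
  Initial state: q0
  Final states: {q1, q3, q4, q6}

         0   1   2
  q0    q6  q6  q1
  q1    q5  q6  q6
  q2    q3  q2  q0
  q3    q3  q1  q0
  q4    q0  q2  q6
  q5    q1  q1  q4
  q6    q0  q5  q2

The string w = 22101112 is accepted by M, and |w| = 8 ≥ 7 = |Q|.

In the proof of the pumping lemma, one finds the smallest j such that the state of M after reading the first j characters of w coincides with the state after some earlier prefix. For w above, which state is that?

q1

Run of M on w = 2 2 1 0 1 1 1 2:
  step 0: q0  (start)
  step 1: q1  (read 2: q0→q1)
  step 2: q6  (read 2: q1→q6)
  step 3: q5  (read 1: q6→q5)
  step 4: q1  (read 0: q5→q1)   ← first repeat (q1 seen earlier)
  step 5: q6  (read 1: q1→q6)
  step 6: q5  (read 1: q6→q5)
  step 7: q1  (read 1: q5→q1)
  step 8: q6  (read 2: q1→q6)

The earliest repeat is at step j = 4: M is in q1, which it already visited at step i = 1.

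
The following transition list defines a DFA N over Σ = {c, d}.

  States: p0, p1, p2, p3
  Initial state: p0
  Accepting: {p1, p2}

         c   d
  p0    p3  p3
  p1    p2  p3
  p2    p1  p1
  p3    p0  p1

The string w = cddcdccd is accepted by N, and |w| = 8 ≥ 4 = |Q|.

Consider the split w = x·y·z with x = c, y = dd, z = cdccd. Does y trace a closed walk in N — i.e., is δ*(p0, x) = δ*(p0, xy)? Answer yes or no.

State sequence: p0 -c-> p3 -d-> p1 -d-> p3

After x (step 1): p3. After xy (step 3): p3.
They match, so y = dd drives N around a cycle from p3 back to itself; pumping y any number of times keeps N in p3 before reading z, and xyⁱz ∈ L(N) for every i ≥ 0.

yes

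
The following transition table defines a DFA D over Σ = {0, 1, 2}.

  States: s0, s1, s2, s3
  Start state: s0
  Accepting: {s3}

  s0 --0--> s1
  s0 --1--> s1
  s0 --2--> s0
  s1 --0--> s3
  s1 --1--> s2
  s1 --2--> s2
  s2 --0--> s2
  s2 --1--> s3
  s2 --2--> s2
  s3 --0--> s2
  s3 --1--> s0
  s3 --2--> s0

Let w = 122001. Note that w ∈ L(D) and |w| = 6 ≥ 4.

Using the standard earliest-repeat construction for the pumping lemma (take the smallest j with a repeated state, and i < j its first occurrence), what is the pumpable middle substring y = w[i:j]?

State sequence: s0 -1-> s1 -2-> s2 -2-> s2 -0-> s2 -0-> s2 -1-> s3
First repeat at step 3: s2 was already visited.

So i = 2, j = 3, giving x = w[0:2] = 12, y = w[2:3] = 2, z = w[3:6] = 001.
Check: |xy| = 3 ≤ 4 and |y| = 1 ≥ 1. Reading y takes D from s2 back to s2, so every xyⁱz is accepted.
With |Q| = 4, pigeonhole forces a state repeat no later than step 4; the substring read between the first and second visits to that state can be pumped.

2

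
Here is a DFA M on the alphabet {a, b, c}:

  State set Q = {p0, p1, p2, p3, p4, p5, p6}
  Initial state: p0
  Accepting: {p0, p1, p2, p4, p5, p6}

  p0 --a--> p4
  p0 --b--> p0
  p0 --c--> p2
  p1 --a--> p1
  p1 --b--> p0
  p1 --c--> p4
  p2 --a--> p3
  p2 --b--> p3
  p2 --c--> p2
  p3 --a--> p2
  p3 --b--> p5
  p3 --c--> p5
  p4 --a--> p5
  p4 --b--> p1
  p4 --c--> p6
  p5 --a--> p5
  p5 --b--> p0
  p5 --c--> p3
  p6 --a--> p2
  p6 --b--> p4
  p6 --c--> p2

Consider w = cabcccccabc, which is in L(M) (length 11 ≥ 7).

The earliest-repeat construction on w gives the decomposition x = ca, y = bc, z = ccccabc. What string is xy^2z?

xy^2z = ca·bc·bc·ccccabc = cabcbcccccabc.
Reading y = bc takes M from p3 back to p3, so after x·y·y the machine is still in p3, and z then leads to the accepting state p5. Hence cabcbcccccabc ∈ L(M).

cabcbcccccabc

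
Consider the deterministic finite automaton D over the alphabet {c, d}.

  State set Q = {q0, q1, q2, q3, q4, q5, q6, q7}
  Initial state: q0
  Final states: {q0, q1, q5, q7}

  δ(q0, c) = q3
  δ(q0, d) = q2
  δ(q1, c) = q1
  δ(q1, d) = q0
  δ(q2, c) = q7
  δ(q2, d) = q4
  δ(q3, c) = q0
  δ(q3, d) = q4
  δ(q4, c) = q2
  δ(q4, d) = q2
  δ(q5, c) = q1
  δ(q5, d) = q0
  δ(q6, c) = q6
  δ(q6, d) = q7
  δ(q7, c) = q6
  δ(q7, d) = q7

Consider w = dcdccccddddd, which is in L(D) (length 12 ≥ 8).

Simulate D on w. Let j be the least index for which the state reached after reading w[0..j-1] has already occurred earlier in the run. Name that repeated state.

State sequence: q0 -d-> q2 -c-> q7 -d-> q7 -c-> q6 -c-> q6 -c-> q6 -c-> q6 -d-> q7 -d-> q7 -d-> q7 -d-> q7 -d-> q7
First repeat at step 3: q7 was already visited.

The earliest repeat is at step j = 3: D is in q7, which it already visited at step i = 2.
Pumping length from the standard proof: p = 8 (the number of states). The repeated state found above gives |xy| = j ≤ 8 and |y| = j − i ≥ 1.

q7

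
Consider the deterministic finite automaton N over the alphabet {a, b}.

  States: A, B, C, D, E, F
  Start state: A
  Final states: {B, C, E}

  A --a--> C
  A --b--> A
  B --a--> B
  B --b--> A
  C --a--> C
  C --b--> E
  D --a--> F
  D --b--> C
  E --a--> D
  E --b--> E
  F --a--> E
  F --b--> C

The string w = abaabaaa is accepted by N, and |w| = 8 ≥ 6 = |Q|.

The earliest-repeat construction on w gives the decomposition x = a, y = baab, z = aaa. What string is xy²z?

abaabbaabaaa

xy^2z = a·baab·baab·aaa = abaabbaabaaa.
Reading y = baab takes N from C back to C, so after x·y·y the machine is still in C, and z then leads to the accepting state C. Hence abaabbaabaaa ∈ L(N).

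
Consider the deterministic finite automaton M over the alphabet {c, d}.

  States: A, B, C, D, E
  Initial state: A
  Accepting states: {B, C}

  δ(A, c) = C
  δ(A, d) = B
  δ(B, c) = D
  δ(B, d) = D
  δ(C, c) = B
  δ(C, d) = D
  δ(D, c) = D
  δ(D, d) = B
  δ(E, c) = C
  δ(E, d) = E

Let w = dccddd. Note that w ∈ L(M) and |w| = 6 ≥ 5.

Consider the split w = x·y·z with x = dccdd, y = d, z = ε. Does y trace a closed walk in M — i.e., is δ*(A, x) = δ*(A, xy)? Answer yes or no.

State sequence: A -d-> B -c-> D -c-> D -d-> B -d-> D -d-> B

After x (step 5): D. After xy (step 6): B.
They differ (D ≠ B), so y is not a cycle from the state after x; this split is not the one the pumping-lemma construction produces, and pumping y need not keep the string in L(M).

no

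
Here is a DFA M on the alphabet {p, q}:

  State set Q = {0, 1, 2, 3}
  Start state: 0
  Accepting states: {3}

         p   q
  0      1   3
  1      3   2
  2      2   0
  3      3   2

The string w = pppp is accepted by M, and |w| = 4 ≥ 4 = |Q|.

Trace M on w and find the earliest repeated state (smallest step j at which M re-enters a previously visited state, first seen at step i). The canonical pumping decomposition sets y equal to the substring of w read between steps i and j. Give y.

Run of M on w = p p p p:
  step 0: 0  (start)
  step 1: 1  (read p: 0→1)
  step 2: 3  (read p: 1→3)
  step 3: 3  (read p: 3→3)   ← first repeat (3 seen earlier)
  step 4: 3  (read p: 3→3)

So i = 2, j = 3, giving x = w[0:2] = pp, y = w[2:3] = p, z = w[3:4] = p.
Check: |xy| = 3 ≤ 4 and |y| = 1 ≥ 1. Reading y takes M from 3 back to 3, so every xyⁱz is accepted.
Pumping length from the standard proof: p = 4 (the number of states). The repeated state found above gives |xy| = j ≤ 4 and |y| = j − i ≥ 1.

p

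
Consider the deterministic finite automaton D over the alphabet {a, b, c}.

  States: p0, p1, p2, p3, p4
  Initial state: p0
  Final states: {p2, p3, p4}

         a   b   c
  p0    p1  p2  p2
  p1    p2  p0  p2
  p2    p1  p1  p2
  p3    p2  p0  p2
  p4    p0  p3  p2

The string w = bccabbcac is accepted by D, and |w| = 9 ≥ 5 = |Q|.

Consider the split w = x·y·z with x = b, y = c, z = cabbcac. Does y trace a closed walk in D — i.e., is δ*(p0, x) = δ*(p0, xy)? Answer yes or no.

yes

Run of D on the first 2 characters of w = b c:
  step 0: p0  (start)
  step 1: p2  (read b: p0→p2)
  step 2: p2  (read c: p2→p2)

After x (step 1): p2. After xy (step 2): p2.
They match, so y = c drives D around a cycle from p2 back to itself; pumping y any number of times keeps D in p2 before reading z, and xyⁱz ∈ L(D) for every i ≥ 0.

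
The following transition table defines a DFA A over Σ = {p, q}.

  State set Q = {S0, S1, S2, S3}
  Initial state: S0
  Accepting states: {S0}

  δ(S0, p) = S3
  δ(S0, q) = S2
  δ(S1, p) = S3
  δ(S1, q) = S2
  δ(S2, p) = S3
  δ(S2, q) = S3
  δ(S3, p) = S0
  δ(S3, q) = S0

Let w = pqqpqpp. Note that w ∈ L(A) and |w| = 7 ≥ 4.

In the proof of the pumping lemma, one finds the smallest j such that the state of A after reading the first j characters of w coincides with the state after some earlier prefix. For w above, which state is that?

State sequence: S0 -p-> S3 -q-> S0 -q-> S2 -p-> S3 -q-> S0 -p-> S3 -p-> S0
First repeat at step 2: S0 was already visited.

The earliest repeat is at step j = 2: A is in S0, which it already visited at step i = 0.
With |Q| = 4, pigeonhole forces a state repeat no later than step 4; the substring read between the first and second visits to that state can be pumped.

S0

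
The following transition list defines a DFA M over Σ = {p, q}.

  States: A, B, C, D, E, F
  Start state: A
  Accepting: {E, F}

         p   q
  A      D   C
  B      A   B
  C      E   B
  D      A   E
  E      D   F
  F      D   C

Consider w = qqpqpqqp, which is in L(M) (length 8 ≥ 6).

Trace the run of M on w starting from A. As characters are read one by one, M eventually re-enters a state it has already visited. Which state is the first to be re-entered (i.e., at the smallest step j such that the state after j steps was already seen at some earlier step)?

State sequence: A -q-> C -q-> B -p-> A -q-> C -p-> E -q-> F -q-> C -p-> E
First repeat at step 3: A was already visited.

The earliest repeat is at step j = 3: M is in A, which it already visited at step i = 0.
The DFA has 6 states, so the proof of the pumping lemma guarantees a repeated state among the first 6+1 visited; the segment between the two visits is the pumpable y.

A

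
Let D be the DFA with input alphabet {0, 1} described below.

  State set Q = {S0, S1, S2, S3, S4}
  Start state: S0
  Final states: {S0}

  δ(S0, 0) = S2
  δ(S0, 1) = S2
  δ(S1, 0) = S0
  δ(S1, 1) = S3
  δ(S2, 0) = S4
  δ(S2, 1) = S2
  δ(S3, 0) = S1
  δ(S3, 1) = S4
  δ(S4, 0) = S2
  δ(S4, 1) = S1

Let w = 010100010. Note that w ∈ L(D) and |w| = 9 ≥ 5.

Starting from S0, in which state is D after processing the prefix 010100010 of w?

S0

State sequence: S0 -0-> S2 -1-> S2 -0-> S4 -1-> S1 -0-> S0 -0-> S2 -0-> S4 -1-> S1 -0-> S0

After reading 9 characters, D is in state S0.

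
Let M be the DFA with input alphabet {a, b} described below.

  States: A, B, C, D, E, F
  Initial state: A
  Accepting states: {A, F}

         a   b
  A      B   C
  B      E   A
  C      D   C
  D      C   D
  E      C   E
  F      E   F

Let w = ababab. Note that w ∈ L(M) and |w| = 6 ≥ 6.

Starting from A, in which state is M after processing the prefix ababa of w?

State sequence: A -a-> B -b-> A -a-> B -b-> A -a-> B

After reading 5 characters, M is in state B.

B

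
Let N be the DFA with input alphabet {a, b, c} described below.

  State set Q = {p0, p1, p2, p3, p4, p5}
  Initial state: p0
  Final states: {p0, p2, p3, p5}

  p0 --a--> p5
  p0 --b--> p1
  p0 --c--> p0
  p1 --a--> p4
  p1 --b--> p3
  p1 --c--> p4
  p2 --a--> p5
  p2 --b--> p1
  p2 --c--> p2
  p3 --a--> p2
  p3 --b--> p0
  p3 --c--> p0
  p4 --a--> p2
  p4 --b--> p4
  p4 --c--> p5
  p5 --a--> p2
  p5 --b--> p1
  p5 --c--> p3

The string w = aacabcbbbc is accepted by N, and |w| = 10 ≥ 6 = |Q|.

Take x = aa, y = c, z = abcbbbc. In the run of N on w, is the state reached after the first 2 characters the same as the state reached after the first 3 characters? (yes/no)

State sequence: p0 -a-> p5 -a-> p2 -c-> p2

After x (step 2): p2. After xy (step 3): p2.
They match, so y = c drives N around a cycle from p2 back to itself; pumping y any number of times keeps N in p2 before reading z, and xyⁱz ∈ L(N) for every i ≥ 0.

yes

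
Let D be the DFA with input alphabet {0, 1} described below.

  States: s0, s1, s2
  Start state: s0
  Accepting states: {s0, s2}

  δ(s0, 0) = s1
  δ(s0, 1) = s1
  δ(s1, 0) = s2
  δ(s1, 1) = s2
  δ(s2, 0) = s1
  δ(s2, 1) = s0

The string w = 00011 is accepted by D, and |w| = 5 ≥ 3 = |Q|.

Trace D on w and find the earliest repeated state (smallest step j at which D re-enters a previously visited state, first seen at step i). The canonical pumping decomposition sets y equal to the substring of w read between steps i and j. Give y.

00

State sequence: s0 -0-> s1 -0-> s2 -0-> s1 -1-> s2 -1-> s0
First repeat at step 3: s1 was already visited.

So i = 1, j = 3, giving x = w[0:1] = 0, y = w[1:3] = 00, z = w[3:5] = 11.
Check: |xy| = 3 ≤ 3 and |y| = 2 ≥ 1. Reading y takes D from s1 back to s1, so every xyⁱz is accepted.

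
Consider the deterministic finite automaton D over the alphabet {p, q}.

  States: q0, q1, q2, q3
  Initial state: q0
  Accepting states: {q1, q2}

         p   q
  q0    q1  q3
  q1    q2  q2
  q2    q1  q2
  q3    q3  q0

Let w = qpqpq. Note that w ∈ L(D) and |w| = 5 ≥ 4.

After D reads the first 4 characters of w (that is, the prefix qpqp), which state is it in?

q1

State sequence: q0 -q-> q3 -p-> q3 -q-> q0 -p-> q1

After reading 4 characters, D is in state q1.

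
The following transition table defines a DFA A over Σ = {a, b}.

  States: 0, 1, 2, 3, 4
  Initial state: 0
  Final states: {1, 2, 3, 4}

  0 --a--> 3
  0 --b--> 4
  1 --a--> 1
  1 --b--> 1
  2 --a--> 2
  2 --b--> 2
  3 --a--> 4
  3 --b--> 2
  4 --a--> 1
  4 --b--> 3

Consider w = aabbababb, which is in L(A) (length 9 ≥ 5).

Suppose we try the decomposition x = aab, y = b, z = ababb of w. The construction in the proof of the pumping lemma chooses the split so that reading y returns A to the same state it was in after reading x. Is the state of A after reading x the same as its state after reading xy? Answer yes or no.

Run of A on the first 4 characters of w = a a b b:
  step 0: 0  (start)
  step 1: 3  (read a: 0→3)
  step 2: 4  (read a: 3→4)
  step 3: 3  (read b: 4→3)
  step 4: 2  (read b: 3→2)

After x (step 3): 3. After xy (step 4): 2.
They differ (3 ≠ 2), so y is not a cycle from the state after x; this split is not the one the pumping-lemma construction produces, and pumping y need not keep the string in L(A).

no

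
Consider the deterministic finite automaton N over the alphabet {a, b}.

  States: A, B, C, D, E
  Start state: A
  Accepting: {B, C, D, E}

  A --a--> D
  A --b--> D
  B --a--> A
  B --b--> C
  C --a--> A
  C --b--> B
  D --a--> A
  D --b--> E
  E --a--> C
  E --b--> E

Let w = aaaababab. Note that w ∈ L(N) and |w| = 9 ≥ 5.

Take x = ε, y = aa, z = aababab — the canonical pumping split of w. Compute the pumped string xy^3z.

xy^3z = ε·aa·aa·aa·aababab = aaaaaaaababab.
Reading y = aa takes N from A back to A, so after x·y·y·y the machine is still in A, and z then leads to the accepting state D. Hence aaaaaaaababab ∈ L(N).

aaaaaaaababab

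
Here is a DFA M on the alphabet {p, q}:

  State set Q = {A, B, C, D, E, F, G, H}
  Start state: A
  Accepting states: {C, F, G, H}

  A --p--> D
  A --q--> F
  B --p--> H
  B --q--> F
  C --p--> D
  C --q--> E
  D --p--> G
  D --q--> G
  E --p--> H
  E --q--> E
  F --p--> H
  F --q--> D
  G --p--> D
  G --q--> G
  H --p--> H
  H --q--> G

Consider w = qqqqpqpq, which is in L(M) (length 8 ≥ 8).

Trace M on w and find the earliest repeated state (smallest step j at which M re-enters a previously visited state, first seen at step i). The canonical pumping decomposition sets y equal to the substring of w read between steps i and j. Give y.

q

Run of M on w = q q q q p q p q:
  step 0: A  (start)
  step 1: F  (read q: A→F)
  step 2: D  (read q: F→D)
  step 3: G  (read q: D→G)
  step 4: G  (read q: G→G)   ← first repeat (G seen earlier)
  step 5: D  (read p: G→D)
  step 6: G  (read q: D→G)
  step 7: D  (read p: G→D)
  step 8: G  (read q: D→G)

So i = 3, j = 4, giving x = w[0:3] = qqq, y = w[3:4] = q, z = w[4:8] = pqpq.
Check: |xy| = 4 ≤ 8 and |y| = 1 ≥ 1. Reading y takes M from G back to G, so every xyⁱz is accepted.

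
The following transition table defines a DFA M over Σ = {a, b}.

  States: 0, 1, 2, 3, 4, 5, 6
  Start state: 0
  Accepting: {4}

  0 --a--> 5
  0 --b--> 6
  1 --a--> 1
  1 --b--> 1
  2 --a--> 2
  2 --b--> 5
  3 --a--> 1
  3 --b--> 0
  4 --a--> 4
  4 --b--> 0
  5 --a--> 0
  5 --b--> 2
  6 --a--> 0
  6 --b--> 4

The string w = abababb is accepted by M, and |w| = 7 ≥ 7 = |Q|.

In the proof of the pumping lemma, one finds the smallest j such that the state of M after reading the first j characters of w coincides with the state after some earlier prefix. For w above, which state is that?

Run of M on w = a b a b a b b:
  step 0: 0  (start)
  step 1: 5  (read a: 0→5)
  step 2: 2  (read b: 5→2)
  step 3: 2  (read a: 2→2)   ← first repeat (2 seen earlier)
  step 4: 5  (read b: 2→5)
  step 5: 0  (read a: 5→0)
  step 6: 6  (read b: 0→6)
  step 7: 4  (read b: 6→4)

The earliest repeat is at step j = 3: M is in 2, which it already visited at step i = 2.
Pumping length from the standard proof: p = 7 (the number of states). The repeated state found above gives |xy| = j ≤ 7 and |y| = j − i ≥ 1.

2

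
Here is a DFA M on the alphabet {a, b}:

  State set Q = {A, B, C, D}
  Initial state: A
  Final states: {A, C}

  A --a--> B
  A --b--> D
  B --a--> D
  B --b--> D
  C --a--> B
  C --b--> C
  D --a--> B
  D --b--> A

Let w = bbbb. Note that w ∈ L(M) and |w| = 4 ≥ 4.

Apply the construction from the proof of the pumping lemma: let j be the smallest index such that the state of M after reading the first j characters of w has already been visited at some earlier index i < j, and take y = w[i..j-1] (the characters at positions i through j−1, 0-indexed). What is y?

bb

State sequence: A -b-> D -b-> A -b-> D -b-> A
First repeat at step 2: A was already visited.

So i = 0, j = 2, giving x = w[0:0] = ε, y = w[0:2] = bb, z = w[2:4] = bb.
Check: |xy| = 2 ≤ 4 and |y| = 2 ≥ 1. Reading y takes M from A back to A, so every xyⁱz is accepted.
Pumping length from the standard proof: p = 4 (the number of states). The repeated state found above gives |xy| = j ≤ 4 and |y| = j − i ≥ 1.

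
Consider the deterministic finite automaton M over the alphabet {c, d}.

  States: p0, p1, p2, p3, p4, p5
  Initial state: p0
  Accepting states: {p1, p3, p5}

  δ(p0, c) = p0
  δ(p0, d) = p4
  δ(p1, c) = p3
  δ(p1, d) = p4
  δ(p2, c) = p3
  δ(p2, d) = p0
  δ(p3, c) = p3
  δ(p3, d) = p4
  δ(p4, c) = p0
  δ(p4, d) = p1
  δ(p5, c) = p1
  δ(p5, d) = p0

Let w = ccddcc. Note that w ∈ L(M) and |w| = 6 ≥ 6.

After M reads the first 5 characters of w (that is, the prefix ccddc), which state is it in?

p3

State sequence: p0 -c-> p0 -c-> p0 -d-> p4 -d-> p1 -c-> p3

After reading 5 characters, M is in state p3.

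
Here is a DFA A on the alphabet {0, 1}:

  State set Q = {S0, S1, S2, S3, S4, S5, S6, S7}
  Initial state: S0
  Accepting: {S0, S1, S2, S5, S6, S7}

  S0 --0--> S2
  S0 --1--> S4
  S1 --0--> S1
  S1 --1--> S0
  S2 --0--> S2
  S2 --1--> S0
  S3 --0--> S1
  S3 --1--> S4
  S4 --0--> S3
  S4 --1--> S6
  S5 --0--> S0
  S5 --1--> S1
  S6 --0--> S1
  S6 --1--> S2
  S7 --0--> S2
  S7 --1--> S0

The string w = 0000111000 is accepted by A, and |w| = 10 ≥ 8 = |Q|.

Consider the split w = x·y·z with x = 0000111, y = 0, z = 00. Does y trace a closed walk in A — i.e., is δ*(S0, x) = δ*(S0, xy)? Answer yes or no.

State sequence: S0 -0-> S2 -0-> S2 -0-> S2 -0-> S2 -1-> S0 -1-> S4 -1-> S6 -0-> S1

After x (step 7): S6. After xy (step 8): S1.
They differ (S6 ≠ S1), so y is not a cycle from the state after x; this split is not the one the pumping-lemma construction produces, and pumping y need not keep the string in L(A).

no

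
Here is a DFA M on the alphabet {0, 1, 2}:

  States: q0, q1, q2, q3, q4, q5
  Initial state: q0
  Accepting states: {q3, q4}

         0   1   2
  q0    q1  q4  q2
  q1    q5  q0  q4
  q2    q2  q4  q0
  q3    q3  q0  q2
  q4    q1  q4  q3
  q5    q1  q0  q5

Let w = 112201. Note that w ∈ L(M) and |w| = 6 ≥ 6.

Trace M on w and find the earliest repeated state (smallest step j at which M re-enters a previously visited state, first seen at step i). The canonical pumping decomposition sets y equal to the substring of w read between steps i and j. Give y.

1

Run of M on w = 1 1 2 2 0 1:
  step 0: q0  (start)
  step 1: q4  (read 1: q0→q4)
  step 2: q4  (read 1: q4→q4)   ← first repeat (q4 seen earlier)
  step 3: q3  (read 2: q4→q3)
  step 4: q2  (read 2: q3→q2)
  step 5: q2  (read 0: q2→q2)
  step 6: q4  (read 1: q2→q4)

So i = 1, j = 2, giving x = w[0:1] = 1, y = w[1:2] = 1, z = w[2:6] = 2201.
Check: |xy| = 2 ≤ 6 and |y| = 1 ≥ 1. Reading y takes M from q4 back to q4, so every xyⁱz is accepted.
Pumping length from the standard proof: p = 6 (the number of states). The repeated state found above gives |xy| = j ≤ 6 and |y| = j − i ≥ 1.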